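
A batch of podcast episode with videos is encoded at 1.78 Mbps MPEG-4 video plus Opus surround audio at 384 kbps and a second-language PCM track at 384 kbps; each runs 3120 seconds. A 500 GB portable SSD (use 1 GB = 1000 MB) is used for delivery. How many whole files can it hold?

503

Audio total: 384 + 384 = 768 kbps = 0.768 Mbps.
Total bitrate: 2.548 Mbps.
Per item: 2.548 Mbps × 3120 s = 7,950 Mb = 993.7 MB.
Capacity: 500 GB = 4,000,000 Mb; 503.16 items → 503 complete.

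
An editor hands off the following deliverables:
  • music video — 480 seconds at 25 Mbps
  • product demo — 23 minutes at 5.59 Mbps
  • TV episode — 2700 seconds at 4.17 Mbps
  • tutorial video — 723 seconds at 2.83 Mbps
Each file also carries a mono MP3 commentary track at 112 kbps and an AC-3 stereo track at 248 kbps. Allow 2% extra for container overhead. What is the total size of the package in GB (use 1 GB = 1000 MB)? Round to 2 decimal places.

Audio total: 112 + 248 = 360 kbps = 0.360 Mbps.
music video: 25.360 Mbps × 480 s × 1.02 = 12416.3 Mb
product demo: 5.950 Mbps × 1380 s × 1.02 = 8375.2 Mb
TV episode: 4.530 Mbps × 2700 s × 1.02 = 12475.6 Mb
tutorial video: 3.190 Mbps × 723 s × 1.02 = 2352.5 Mb
Total: 35619.6 Mb = 4452.4 MB.
= 4.452 GB.

4.45 GB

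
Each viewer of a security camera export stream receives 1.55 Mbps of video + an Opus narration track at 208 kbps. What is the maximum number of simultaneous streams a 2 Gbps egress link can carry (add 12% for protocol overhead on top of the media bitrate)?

Audio: 208 kbps = 0.208 Mbps.
Per-viewer media rate: 1.758 Mbps.
On the wire with 12% overhead: 1.969 Mbps.
2 Gbps = 2,000 Mbps; 2,000 / 1.969 = 1015.76 → 1015 viewers.

1015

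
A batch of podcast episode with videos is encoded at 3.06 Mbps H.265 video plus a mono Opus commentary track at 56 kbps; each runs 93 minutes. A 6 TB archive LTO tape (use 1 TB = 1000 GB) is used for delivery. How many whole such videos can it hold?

93 min = 5580 s
Audio: 56 kbps = 0.056 Mbps.
Total bitrate: 3.116 Mbps.
Per item: 3.116 Mbps × 5580 s = 17,387 Mb = 2,173 MB.
Capacity: 6 TB = 48,000,000 Mb; 2760.64 items → 2760 complete.

2760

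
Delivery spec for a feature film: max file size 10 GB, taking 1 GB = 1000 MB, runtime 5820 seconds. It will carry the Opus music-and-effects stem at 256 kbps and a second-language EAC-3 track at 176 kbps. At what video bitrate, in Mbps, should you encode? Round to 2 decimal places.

Budget: 10 GB = 80000.0 Mb.
Total bitrate budget: 80000.0 Mb / 5820 s = 13.746 Mbps.
Audio total: 256 + 176 = 432 kbps = 0.432 Mbps.
Video: 13.746 − 0.432 = 13.314 Mbps.

13.31 Mbps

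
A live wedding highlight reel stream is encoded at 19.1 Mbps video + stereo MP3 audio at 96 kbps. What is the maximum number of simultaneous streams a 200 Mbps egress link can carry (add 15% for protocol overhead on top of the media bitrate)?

9

Audio: 96 kbps = 0.096 Mbps.
Per-viewer media rate: 19.196 Mbps.
On the wire with 15% overhead: 22.075 Mbps.
200 Mbps = 200.0 Mbps; 200.0 / 22.075 = 9.06 → 9 viewers.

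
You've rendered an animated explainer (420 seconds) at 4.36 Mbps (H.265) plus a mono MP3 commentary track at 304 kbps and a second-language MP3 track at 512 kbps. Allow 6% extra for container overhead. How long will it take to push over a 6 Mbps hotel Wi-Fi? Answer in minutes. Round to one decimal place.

Audio total: 304 + 512 = 816 kbps = 0.816 Mbps.
Total bitrate: 5.176 Mbps.
File: 5.176 Mbps × 420 s = 2173.9 Mb.
With 6% container overhead: ×1.06. → 2304.4 Mb.
At 6 Mbps: 2304.4 / 6 = 384.1 s ≈ 6.4 minutes.

6.4 minutes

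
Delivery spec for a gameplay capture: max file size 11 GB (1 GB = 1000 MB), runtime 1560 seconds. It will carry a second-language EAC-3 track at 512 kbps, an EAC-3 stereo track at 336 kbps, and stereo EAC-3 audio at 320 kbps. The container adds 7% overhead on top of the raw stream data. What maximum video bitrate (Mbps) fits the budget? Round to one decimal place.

51.6 Mbps

Budget: 11 GB = 88000.0 Mb.
Stream payload after overhead: 88000.0 / 1.07 = 82243.0 Mb.
Total bitrate budget: 82243.0 Mb / 1560 s = 52.720 Mbps.
Audio total: 512 + 336 + 320 = 1168 kbps = 1.168 Mbps.
Video: 52.720 − 1.168 = 51.552 Mbps.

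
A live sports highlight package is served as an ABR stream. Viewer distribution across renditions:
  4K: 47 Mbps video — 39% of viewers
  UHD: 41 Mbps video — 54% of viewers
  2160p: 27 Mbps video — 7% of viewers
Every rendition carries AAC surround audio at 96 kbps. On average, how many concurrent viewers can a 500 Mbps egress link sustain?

11

Audio: 96 kbps = 0.096 Mbps.
Average per-viewer bitrate: 0.39×47.096 + 0.54×41.096 + 0.07×27.096 = 42.456 Mbps.
500 Mbps = 500.0 Mbps; 500.0 / 42.456 = 11.78 → 11.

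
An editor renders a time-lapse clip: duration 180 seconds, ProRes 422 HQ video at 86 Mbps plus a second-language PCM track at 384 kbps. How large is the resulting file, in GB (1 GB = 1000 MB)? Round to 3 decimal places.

Audio: 384 kbps = 0.384 Mbps.
Total bitrate: 86 + 0.384 = 86.384 Mbps.
Stream data: 86.384 Mbps × 180 s = 15549.1 Mb.
15,549 Mb ÷ 8 = 1,944 MB → 1.944 GB.

1.944 GB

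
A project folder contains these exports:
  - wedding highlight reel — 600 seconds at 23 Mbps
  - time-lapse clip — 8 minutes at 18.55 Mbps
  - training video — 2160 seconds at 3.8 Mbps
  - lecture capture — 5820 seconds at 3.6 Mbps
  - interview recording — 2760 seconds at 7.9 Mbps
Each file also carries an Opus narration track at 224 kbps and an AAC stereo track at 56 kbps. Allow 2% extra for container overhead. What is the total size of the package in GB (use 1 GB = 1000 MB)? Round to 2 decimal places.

9.81 GB

Audio total: 224 + 56 = 280 kbps = 0.280 Mbps.
wedding highlight reel: 23.280 Mbps × 600 s × 1.02 = 14247.4 Mb
time-lapse clip: 18.830 Mbps × 480 s × 1.02 = 9219.2 Mb
training video: 4.080 Mbps × 2160 s × 1.02 = 8989.1 Mb
lecture capture: 3.880 Mbps × 5820 s × 1.02 = 23033.2 Mb
interview recording: 8.180 Mbps × 2760 s × 1.02 = 23028.3 Mb
Total: 78517.2 Mb = 9814.6 MB.
= 9.815 GB.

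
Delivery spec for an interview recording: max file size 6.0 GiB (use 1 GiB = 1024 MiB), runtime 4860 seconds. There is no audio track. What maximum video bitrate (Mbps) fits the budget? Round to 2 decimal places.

10.60 Mbps

Budget: 6.0 GiB = 51539.6 Mb.
Total bitrate budget: 51539.6 Mb / 4860 s = 10.605 Mbps.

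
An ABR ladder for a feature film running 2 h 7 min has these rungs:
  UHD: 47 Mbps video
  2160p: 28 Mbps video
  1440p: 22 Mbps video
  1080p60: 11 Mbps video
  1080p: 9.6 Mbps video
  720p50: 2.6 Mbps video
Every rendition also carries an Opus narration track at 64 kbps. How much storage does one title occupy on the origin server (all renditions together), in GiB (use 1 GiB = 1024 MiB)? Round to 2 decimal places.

2 h 7 min = 127 min = 7620 s
Audio: 64 kbps = 0.064 Mbps.
Sum of rendition bitrates: (47+0.064) + (28+0.064) + (22+0.064) + (11+0.064) + (9.6+0.064) + (2.6+0.064) = 120.584 Mbps.
× 7620 s = 918,850 Mb = 114,856 MB = 107.0 GiB.

106.97 GiB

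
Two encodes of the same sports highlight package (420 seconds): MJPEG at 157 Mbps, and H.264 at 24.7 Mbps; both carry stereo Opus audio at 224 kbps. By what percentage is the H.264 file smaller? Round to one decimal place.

84.1%

Audio: 224 kbps = 0.224 Mbps.
MJPEG: 157.224 Mbps × 420 s = 66034.1 Mb = 7.687 GiB.
H.264: 24.924 Mbps × 420 s = 10468.1 Mb = 1.219 GiB.
Reduction: (1 − 1.219/7.687) × 100 = 84.15%.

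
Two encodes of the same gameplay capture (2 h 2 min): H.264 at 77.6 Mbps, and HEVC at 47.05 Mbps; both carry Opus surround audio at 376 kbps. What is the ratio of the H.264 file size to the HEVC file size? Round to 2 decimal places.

1.64

2 h 2 min = 122 min = 7320 s
Audio: 376 kbps = 0.376 Mbps.
H.264: 77.976 Mbps × 7320 s = 570784.3 Mb = 71.348 GB.
HEVC: 47.426 Mbps × 7320 s = 347158.3 Mb = 43.395 GB.
Ratio: 71.348 / 43.395 = 1.644.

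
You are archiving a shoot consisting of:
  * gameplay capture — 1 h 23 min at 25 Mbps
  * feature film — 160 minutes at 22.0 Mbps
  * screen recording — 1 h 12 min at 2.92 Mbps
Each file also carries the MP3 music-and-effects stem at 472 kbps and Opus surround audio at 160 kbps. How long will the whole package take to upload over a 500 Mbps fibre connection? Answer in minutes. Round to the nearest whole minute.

12 minutes

Audio total: 472 + 160 = 632 kbps = 0.632 Mbps.
gameplay capture: 25.632 Mbps × 4980 s = 127647.4 Mb
feature film: 22.632 Mbps × 9600 s = 217267.2 Mb
screen recording: 3.552 Mbps × 4320 s = 15344.6 Mb
Total: 360259.2 Mb = 45032.4 MB.
At 500 Mbps: 360259.2 / 500 = 721 s ≈ 12 minutes.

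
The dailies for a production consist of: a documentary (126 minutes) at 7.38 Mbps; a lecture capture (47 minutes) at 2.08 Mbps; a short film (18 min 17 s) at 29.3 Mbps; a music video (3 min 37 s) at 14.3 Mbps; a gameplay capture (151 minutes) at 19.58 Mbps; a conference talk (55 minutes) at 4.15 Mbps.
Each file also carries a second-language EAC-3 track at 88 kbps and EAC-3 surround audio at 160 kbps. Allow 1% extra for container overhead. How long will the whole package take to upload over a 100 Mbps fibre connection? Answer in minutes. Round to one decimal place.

49.5 minutes

Audio total: 88 + 160 = 248 kbps = 0.248 Mbps.
documentary: 7.628 Mbps × 7560 s × 1.01 = 58244.4 Mb
lecture capture: 2.328 Mbps × 2820 s × 1.01 = 6630.6 Mb
short film: 29.548 Mbps × 1097 s × 1.01 = 32738.3 Mb
music video: 14.548 Mbps × 217 s × 1.01 = 3188.5 Mb
gameplay capture: 19.828 Mbps × 9060 s × 1.01 = 181438.1 Mb
conference talk: 4.398 Mbps × 3300 s × 1.01 = 14658.5 Mb
Total: 296898.4 Mb = 37112.3 MB.
At 100 Mbps: 296898.4 / 100 = 2969 s ≈ 49.5 minutes.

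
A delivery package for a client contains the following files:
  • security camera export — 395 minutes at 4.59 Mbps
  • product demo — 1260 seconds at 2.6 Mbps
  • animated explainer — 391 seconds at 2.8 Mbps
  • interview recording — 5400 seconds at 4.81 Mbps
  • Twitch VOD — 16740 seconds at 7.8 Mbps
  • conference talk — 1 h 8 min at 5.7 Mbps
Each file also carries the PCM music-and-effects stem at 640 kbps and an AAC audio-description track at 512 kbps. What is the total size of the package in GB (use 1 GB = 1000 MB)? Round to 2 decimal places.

Audio total: 640 + 512 = 1152 kbps = 1.152 Mbps.
security camera export: 5.742 Mbps × 23700 s = 136085.4 Mb
product demo: 3.752 Mbps × 1260 s = 4727.5 Mb
animated explainer: 3.952 Mbps × 391 s = 1545.2 Mb
interview recording: 5.962 Mbps × 5400 s = 32194.8 Mb
Twitch VOD: 8.952 Mbps × 16740 s = 149856.5 Mb
conference talk: 6.852 Mbps × 4080 s = 27956.2 Mb
Total: 352365.6 Mb = 44045.7 MB.
= 44.05 GB.

44.05 GB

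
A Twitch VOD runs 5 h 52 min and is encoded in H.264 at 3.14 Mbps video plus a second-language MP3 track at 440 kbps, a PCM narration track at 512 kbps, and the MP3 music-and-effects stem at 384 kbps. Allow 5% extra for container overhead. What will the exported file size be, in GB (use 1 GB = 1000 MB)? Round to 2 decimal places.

5 h 52 min = 352 min = 21120 s
Audio total: 440 + 512 + 384 = 1336 kbps = 1.336 Mbps.
Total bitrate: 3.14 + 1.336 = 4.476 Mbps.
Stream data: 4.476 Mbps × 21120 s = 94533.1 Mb.
With 5% container overhead: ×1.05.
99,260 Mb ÷ 8 = 12,407 MB → 12.41 GB.

12.41 GB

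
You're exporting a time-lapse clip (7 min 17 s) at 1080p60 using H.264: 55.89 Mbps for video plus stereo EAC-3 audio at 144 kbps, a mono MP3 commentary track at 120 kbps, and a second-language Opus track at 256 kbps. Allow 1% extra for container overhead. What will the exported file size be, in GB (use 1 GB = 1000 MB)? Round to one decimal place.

7 min 17 s = 437 s
Audio total: 144 + 120 + 256 = 520 kbps = 0.520 Mbps.
Total bitrate: 55.89 + 0.520 = 56.410 Mbps.
Stream data: 56.410 Mbps × 437 s = 24651.2 Mb.
With 1% container overhead: ×1.01.
24,898 Mb ÷ 8 = 3,112 MB → 3.112 GB.

3.1 GB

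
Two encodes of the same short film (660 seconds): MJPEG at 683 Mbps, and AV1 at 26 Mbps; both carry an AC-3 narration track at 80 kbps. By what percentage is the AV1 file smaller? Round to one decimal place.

Audio: 80 kbps = 0.080 Mbps.
MJPEG: 683.080 Mbps × 660 s = 450832.8 Mb = 56.354 GB.
AV1: 26.080 Mbps × 660 s = 17212.8 Mb = 2.152 GB.
Reduction: (1 − 2.152/56.354) × 100 = 96.18%.

96.2%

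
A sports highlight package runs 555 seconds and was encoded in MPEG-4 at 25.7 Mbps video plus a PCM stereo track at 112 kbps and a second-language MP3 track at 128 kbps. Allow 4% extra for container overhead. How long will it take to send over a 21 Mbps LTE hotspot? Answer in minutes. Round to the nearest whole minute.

12 minutes

Audio total: 112 + 128 = 240 kbps = 0.240 Mbps.
Total bitrate: 25.940 Mbps.
File: 25.940 Mbps × 555 s = 14396.7 Mb.
With 4% container overhead: ×1.04. → 14972.6 Mb.
At 21 Mbps: 14972.6 / 21 = 713.0 s ≈ 11.9 minutes.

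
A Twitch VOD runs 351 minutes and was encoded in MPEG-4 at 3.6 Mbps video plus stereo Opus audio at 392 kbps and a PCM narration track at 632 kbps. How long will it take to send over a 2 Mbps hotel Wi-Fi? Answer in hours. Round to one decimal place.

351 min = 21060 s
Audio total: 392 + 632 = 1024 kbps = 1.024 Mbps.
Total bitrate: 4.624 Mbps.
File: 4.624 Mbps × 21060 s = 97381.4 Mb.
At 2 Mbps: 97381.4 / 2 = 48690.7 s ≈ 13.5 hours.

13.5 hours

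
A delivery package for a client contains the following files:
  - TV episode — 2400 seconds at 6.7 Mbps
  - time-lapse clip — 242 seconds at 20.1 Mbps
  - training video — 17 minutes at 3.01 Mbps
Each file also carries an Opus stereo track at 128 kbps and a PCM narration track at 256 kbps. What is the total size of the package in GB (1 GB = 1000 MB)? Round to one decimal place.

Audio total: 128 + 256 = 384 kbps = 0.384 Mbps.
TV episode: 7.084 Mbps × 2400 s = 17001.6 Mb
time-lapse clip: 20.484 Mbps × 242 s = 4957.1 Mb
training video: 3.394 Mbps × 1020 s = 3461.9 Mb
Total: 25420.6 Mb = 3177.6 MB.
= 3.178 GB.

3.2 GB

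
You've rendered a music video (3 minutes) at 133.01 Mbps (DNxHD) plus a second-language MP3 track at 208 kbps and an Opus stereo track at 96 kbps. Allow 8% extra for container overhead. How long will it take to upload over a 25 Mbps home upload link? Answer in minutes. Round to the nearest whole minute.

17 minutes

3 min = 180 s
Audio total: 208 + 96 = 304 kbps = 0.304 Mbps.
Total bitrate: 133.314 Mbps.
File: 133.314 Mbps × 180 s = 23996.5 Mb.
With 8% container overhead: ×1.08. → 25916.2 Mb.
At 25 Mbps: 25916.2 / 25 = 1036.6 s ≈ 17.3 minutes.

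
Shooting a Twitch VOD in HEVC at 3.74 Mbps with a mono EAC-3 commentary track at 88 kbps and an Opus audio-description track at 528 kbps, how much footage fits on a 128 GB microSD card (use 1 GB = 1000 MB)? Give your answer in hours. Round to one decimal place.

Audio total: 88 + 528 = 616 kbps = 0.616 Mbps.
Total bitrate: 3.74 + 0.616 = 4.356 Mbps.
Capacity: 128 GB = 1,024,000 Mb.
Recording time: 1,024,000 / 4.356 = 235,078 s ≈ 65.3 hours.

65.3 hours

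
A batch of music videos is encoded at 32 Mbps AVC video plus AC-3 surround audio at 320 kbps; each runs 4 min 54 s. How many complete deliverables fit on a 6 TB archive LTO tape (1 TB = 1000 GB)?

4 min 54 s = 294 s
Audio: 320 kbps = 0.320 Mbps.
Total bitrate: 32.320 Mbps.
Per item: 32.320 Mbps × 294 s = 9,502 Mb = 1,188 MB.
Capacity: 6 TB = 48,000,000 Mb; 5051.53 items → 5051 complete.

5051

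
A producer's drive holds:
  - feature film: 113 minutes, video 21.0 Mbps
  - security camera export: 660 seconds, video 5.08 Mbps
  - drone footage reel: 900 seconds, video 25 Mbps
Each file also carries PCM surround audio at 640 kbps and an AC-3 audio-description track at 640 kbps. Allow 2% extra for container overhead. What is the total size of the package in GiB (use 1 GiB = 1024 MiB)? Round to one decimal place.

21.2 GiB

Audio total: 640 + 640 = 1280 kbps = 1.280 Mbps.
feature film: 22.280 Mbps × 6780 s × 1.02 = 154079.6 Mb
security camera export: 6.360 Mbps × 660 s × 1.02 = 4281.6 Mb
drone footage reel: 26.280 Mbps × 900 s × 1.02 = 24125.0 Mb
Total: 182486.2 Mb = 22810.8 MB.
= 21.24 GiB.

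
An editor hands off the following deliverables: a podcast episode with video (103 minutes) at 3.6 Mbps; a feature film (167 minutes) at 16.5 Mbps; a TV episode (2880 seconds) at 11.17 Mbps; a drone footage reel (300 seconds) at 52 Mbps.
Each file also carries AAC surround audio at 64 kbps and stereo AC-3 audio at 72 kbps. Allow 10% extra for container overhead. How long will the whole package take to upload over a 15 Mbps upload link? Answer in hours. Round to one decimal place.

4.8 hours

Audio total: 64 + 72 = 136 kbps = 0.136 Mbps.
podcast episode with video: 3.736 Mbps × 6180 s × 1.10 = 25397.3 Mb
feature film: 16.636 Mbps × 10020 s × 1.10 = 183362.0 Mb
TV episode: 11.306 Mbps × 2880 s × 1.10 = 35817.4 Mb
drone footage reel: 52.136 Mbps × 300 s × 1.10 = 17204.9 Mb
Total: 261781.6 Mb = 32722.7 MB.
At 15 Mbps: 261781.6 / 15 = 17452 s ≈ 4.85 hours.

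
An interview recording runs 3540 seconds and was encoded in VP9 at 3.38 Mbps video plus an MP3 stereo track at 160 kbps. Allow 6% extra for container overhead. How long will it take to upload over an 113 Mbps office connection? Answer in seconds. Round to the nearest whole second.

118 seconds

Audio: 160 kbps = 0.160 Mbps.
Total bitrate: 3.540 Mbps.
File: 3.540 Mbps × 3540 s = 12531.6 Mb.
With 6% container overhead: ×1.06. → 13283.5 Mb.
At 113 Mbps: 13283.5 / 113 = 117.6 s ≈ 118 seconds.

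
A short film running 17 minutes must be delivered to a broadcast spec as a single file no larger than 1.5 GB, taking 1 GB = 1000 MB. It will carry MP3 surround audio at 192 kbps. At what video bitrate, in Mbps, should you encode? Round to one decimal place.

11.6 Mbps

Budget: 1.5 GB = 12000.0 Mb.
17 min = 1020 s
Total bitrate budget: 12000.0 Mb / 1020 s = 11.765 Mbps.
Audio: 192 kbps = 0.192 Mbps.
Video: 11.765 − 0.192 = 11.573 Mbps.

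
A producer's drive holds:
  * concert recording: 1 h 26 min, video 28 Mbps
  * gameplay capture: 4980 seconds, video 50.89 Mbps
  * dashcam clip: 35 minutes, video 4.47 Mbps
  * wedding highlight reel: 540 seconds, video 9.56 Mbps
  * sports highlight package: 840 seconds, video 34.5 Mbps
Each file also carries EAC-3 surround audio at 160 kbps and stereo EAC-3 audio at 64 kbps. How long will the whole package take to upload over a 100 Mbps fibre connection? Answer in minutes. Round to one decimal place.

Audio total: 160 + 64 = 224 kbps = 0.224 Mbps.
concert recording: 28.224 Mbps × 5160 s = 145635.8 Mb
gameplay capture: 51.114 Mbps × 4980 s = 254547.7 Mb
dashcam clip: 4.694 Mbps × 2100 s = 9857.4 Mb
wedding highlight reel: 9.784 Mbps × 540 s = 5283.4 Mb
sports highlight package: 34.724 Mbps × 840 s = 29168.2 Mb
Total: 444492.5 Mb = 55561.6 MB.
At 100 Mbps: 444492.5 / 100 = 4445 s ≈ 74.1 minutes.

74.1 minutes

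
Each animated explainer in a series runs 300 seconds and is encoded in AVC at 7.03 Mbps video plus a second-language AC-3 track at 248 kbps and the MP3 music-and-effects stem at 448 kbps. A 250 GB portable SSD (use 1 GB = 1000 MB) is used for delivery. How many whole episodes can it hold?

862

Audio total: 248 + 448 = 696 kbps = 0.696 Mbps.
Total bitrate: 7.726 Mbps.
Per item: 7.726 Mbps × 300 s = 2,318 Mb = 289.7 MB.
Capacity: 250 GB = 2,000,000 Mb; 862.89 items → 862 complete.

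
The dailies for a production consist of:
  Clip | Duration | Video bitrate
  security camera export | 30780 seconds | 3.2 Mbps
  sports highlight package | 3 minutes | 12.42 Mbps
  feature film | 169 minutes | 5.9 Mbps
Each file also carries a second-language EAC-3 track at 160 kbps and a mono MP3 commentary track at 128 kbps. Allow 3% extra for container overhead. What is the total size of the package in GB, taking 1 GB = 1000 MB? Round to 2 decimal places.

Audio total: 160 + 128 = 288 kbps = 0.288 Mbps.
security camera export: 3.488 Mbps × 30780 s × 1.03 = 110581.5 Mb
sports highlight package: 12.708 Mbps × 180 s × 1.03 = 2356.1 Mb
feature film: 6.188 Mbps × 10140 s × 1.03 = 64628.7 Mb
Total: 177566.2 Mb = 22195.8 MB.
= 22.20 GB.

22.20 GB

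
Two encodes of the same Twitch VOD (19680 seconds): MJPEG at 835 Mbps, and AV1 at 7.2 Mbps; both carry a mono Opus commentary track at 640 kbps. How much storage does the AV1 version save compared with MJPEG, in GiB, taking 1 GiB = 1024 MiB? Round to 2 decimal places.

Audio: 640 kbps = 0.640 Mbps.
MJPEG: 835.640 Mbps × 19680 s = 16445395.2 Mb = 1914.496 GiB.
AV1: 7.840 Mbps × 19680 s = 154291.2 Mb = 17.962 GiB.
Saving: 1914.496 − 17.962 = 1896.534 GiB.

1896.53 GiB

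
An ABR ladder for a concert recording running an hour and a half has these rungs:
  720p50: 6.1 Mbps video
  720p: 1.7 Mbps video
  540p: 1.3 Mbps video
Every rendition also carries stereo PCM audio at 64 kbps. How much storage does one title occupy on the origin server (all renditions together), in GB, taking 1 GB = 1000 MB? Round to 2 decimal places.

6.27 GB

1.5 h = 5400 s
Audio: 64 kbps = 0.064 Mbps.
Sum of rendition bitrates: (6.1+0.064) + (1.7+0.064) + (1.3+0.064) = 9.292 Mbps.
× 5400 s = 50,177 Mb = 6,272 MB = 6.272 GB.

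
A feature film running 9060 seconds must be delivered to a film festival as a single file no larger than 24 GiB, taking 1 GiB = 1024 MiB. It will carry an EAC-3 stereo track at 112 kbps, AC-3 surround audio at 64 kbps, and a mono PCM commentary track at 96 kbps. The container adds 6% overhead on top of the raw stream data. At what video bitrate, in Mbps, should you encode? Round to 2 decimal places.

21.19 Mbps

Budget: 24 GiB = 206158.4 Mb.
Stream payload after overhead: 206158.4 / 1.06 = 194489.1 Mb.
Total bitrate budget: 194489.1 Mb / 9060 s = 21.467 Mbps.
Audio total: 112 + 64 + 96 = 272 kbps = 0.272 Mbps.
Video: 21.467 − 0.272 = 21.195 Mbps.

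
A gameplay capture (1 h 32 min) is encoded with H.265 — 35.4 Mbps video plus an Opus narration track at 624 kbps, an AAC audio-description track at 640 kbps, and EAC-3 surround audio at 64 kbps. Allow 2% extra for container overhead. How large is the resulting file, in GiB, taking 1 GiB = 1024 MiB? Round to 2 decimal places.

24.07 GiB

1 h 32 min = 92 min = 5520 s
Audio total: 624 + 640 + 64 = 1328 kbps = 1.328 Mbps.
Total bitrate: 35.4 + 1.328 = 36.728 Mbps.
Stream data: 36.728 Mbps × 5520 s = 202738.6 Mb.
With 2% container overhead: ×1.02.
206,793 Mb = 25,849,166,400 bytes ÷ 1,073,741,824 = 24.07 GiB.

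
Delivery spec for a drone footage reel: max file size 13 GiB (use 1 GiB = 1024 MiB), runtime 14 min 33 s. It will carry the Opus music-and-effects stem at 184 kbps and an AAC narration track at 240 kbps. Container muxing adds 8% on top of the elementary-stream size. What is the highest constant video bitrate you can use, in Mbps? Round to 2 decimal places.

Budget: 13 GiB = 111669.1 Mb.
Stream payload after overhead: 111669.1 / 1.08 = 103397.4 Mb.
14 min 33 s = 873 s
Total bitrate budget: 103397.4 Mb / 873 s = 118.439 Mbps.
Audio total: 184 + 240 = 424 kbps = 0.424 Mbps.
Video: 118.439 − 0.424 = 118.015 Mbps.

118.02 Mbps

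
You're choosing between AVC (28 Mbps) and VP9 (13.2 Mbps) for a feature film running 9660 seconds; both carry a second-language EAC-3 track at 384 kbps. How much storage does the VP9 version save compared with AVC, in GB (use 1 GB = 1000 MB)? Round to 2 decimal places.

Audio: 384 kbps = 0.384 Mbps.
AVC: 28.384 Mbps × 9660 s = 274189.4 Mb = 34.274 GB.
VP9: 13.584 Mbps × 9660 s = 131221.4 Mb = 16.403 GB.
Saving: 34.274 − 16.403 = 17.871 GB.

17.87 GB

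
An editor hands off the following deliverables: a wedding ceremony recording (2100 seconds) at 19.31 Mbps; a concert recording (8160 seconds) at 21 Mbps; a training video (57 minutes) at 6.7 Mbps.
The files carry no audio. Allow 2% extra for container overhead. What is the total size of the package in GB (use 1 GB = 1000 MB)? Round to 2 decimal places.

wedding ceremony recording: 19.310 Mbps × 2100 s × 1.02 = 41362.0 Mb
concert recording: 21.000 Mbps × 8160 s × 1.02 = 174787.2 Mb
training video: 6.700 Mbps × 3420 s × 1.02 = 23372.3 Mb
Total: 239521.5 Mb = 29940.2 MB.
= 29.94 GB.

29.94 GB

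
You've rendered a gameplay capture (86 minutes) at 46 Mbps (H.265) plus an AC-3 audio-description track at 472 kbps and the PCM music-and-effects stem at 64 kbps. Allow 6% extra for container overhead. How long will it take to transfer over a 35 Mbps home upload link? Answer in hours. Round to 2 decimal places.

86 min = 5160 s
Audio total: 472 + 64 = 536 kbps = 0.536 Mbps.
Total bitrate: 46.536 Mbps.
File: 46.536 Mbps × 5160 s = 240125.8 Mb.
With 6% container overhead: ×1.06. → 254533.3 Mb.
At 35 Mbps: 254533.3 / 35 = 7272.4 s ≈ 2.02 hours.

2.02 hours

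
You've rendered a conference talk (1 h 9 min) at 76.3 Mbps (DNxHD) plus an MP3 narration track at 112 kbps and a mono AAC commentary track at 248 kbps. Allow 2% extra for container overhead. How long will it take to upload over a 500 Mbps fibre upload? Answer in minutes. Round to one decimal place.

10.8 minutes

1 h 9 min = 69 min = 4140 s
Audio total: 112 + 248 = 360 kbps = 0.360 Mbps.
Total bitrate: 76.660 Mbps.
File: 76.660 Mbps × 4140 s = 317372.4 Mb.
With 2% container overhead: ×1.02. → 323719.8 Mb.
At 500 Mbps: 323719.8 / 500 = 647.4 s ≈ 10.8 minutes.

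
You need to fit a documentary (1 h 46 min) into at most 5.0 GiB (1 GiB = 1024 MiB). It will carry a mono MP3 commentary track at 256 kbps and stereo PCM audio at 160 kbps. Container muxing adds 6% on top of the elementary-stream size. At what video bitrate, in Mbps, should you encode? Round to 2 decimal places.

5.95 Mbps

Budget: 5.0 GiB = 42949.7 Mb.
Stream payload after overhead: 42949.7 / 1.06 = 40518.6 Mb.
1 h 46 min = 106 min = 6360 s
Total bitrate budget: 40518.6 Mb / 6360 s = 6.371 Mbps.
Audio total: 256 + 160 = 416 kbps = 0.416 Mbps.
Video: 6.371 − 0.416 = 5.955 Mbps.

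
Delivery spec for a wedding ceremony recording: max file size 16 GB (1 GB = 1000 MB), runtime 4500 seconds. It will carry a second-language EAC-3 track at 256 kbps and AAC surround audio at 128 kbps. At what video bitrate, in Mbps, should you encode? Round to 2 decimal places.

Budget: 16 GB = 128000.0 Mb.
Total bitrate budget: 128000.0 Mb / 4500 s = 28.444 Mbps.
Audio total: 256 + 128 = 384 kbps = 0.384 Mbps.
Video: 28.444 − 0.384 = 28.060 Mbps.

28.06 Mbps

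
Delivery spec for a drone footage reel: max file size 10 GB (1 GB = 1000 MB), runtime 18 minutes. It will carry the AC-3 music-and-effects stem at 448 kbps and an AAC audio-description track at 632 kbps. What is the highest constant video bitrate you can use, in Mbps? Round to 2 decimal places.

Budget: 10 GB = 80000.0 Mb.
18 min = 1080 s
Total bitrate budget: 80000.0 Mb / 1080 s = 74.074 Mbps.
Audio total: 448 + 632 = 1080 kbps = 1.080 Mbps.
Video: 74.074 − 1.080 = 72.994 Mbps.

72.99 Mbps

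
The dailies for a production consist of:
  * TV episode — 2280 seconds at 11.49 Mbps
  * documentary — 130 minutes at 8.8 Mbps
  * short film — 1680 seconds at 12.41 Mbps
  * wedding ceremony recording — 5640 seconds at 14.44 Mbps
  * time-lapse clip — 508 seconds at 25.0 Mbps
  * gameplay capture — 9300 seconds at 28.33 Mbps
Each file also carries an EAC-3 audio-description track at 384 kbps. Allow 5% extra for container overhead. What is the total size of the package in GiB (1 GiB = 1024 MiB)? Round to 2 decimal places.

59.13 GiB

Audio: 384 kbps = 0.384 Mbps.
TV episode: 11.874 Mbps × 2280 s × 1.05 = 28426.4 Mb
documentary: 9.184 Mbps × 7800 s × 1.05 = 75217.0 Mb
short film: 12.794 Mbps × 1680 s × 1.05 = 22568.6 Mb
wedding ceremony recording: 14.824 Mbps × 5640 s × 1.05 = 87787.7 Mb
time-lapse clip: 25.384 Mbps × 508 s × 1.05 = 13539.8 Mb
gameplay capture: 28.714 Mbps × 9300 s × 1.05 = 280392.2 Mb
Total: 507931.7 Mb = 63491.5 MB.
= 59.13 GiB.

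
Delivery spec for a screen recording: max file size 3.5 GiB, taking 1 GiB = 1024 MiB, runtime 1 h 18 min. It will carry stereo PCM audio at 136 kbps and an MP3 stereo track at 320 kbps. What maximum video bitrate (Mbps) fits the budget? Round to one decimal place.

Budget: 3.5 GiB = 30064.8 Mb.
1 h 18 min = 78 min = 4680 s
Total bitrate budget: 30064.8 Mb / 4680 s = 6.424 Mbps.
Audio total: 136 + 320 = 456 kbps = 0.456 Mbps.
Video: 6.424 − 0.456 = 5.968 Mbps.

6.0 Mbps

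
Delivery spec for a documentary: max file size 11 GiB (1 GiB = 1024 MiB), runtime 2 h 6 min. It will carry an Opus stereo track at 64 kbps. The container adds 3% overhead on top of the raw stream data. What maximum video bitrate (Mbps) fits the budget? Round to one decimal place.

Budget: 11 GiB = 94489.3 Mb.
Stream payload after overhead: 94489.3 / 1.03 = 91737.2 Mb.
2 h 6 min = 126 min = 7560 s
Total bitrate budget: 91737.2 Mb / 7560 s = 12.135 Mbps.
Audio: 64 kbps = 0.064 Mbps.
Video: 12.135 − 0.064 = 12.071 Mbps.

12.1 Mbps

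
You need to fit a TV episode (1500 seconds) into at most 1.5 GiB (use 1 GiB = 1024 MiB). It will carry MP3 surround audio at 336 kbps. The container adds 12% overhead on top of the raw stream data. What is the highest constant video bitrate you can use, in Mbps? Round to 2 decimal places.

7.33 Mbps

Budget: 1.5 GiB = 12884.9 Mb.
Stream payload after overhead: 12884.9 / 1.12 = 11504.4 Mb.
Total bitrate budget: 11504.4 Mb / 1500 s = 7.670 Mbps.
Audio: 336 kbps = 0.336 Mbps.
Video: 7.670 − 0.336 = 7.334 Mbps.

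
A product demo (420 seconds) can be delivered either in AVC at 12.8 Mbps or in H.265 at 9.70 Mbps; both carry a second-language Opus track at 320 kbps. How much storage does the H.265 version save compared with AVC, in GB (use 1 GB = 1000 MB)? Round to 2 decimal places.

Audio: 320 kbps = 0.320 Mbps.
AVC: 13.120 Mbps × 420 s = 5510.4 Mb = 0.689 GB.
H.265: 10.020 Mbps × 420 s = 4208.4 Mb = 0.526 GB.
Saving: 0.689 − 0.526 = 0.163 GB.

0.16 GB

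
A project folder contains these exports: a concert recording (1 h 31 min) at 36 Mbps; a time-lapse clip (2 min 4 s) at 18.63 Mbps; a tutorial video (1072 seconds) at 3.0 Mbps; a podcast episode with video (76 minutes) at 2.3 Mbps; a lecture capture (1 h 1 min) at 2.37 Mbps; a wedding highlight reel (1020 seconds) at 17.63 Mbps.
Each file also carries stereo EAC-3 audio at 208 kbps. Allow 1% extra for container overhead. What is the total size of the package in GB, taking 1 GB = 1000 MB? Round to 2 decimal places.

Audio: 208 kbps = 0.208 Mbps.
concert recording: 36.208 Mbps × 5460 s × 1.01 = 199672.6 Mb
time-lapse clip: 18.838 Mbps × 124 s × 1.01 = 2359.3 Mb
tutorial video: 3.208 Mbps × 1072 s × 1.01 = 3473.4 Mb
podcast episode with video: 2.508 Mbps × 4560 s × 1.01 = 11550.8 Mb
lecture capture: 2.578 Mbps × 3660 s × 1.01 = 9529.8 Mb
wedding highlight reel: 17.838 Mbps × 1020 s × 1.01 = 18376.7 Mb
Total: 244962.7 Mb = 30620.3 MB.
= 30.62 GB.

30.62 GB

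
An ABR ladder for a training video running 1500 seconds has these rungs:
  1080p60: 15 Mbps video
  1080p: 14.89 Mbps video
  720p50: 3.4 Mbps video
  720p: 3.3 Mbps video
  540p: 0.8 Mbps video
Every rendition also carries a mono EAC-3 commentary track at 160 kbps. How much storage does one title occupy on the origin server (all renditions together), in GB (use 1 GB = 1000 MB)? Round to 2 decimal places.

Audio: 160 kbps = 0.160 Mbps.
Sum of rendition bitrates: (15+0.160) + (14.89+0.160) + (3.4+0.160) + (3.3+0.160) + (0.8+0.160) = 38.190 Mbps.
× 1500 s = 57,285 Mb = 7,161 MB = 7.161 GB.

7.16 GB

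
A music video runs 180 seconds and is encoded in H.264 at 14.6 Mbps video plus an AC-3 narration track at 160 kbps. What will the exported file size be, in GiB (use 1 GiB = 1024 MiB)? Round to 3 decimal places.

Audio: 160 kbps = 0.160 Mbps.
Total bitrate: 14.6 + 0.160 = 14.760 Mbps.
Stream data: 14.760 Mbps × 180 s = 2656.8 Mb.
2,657 Mb = 332,100,000 bytes ÷ 1,073,741,824 = 0.3093 GiB.

0.309 GiB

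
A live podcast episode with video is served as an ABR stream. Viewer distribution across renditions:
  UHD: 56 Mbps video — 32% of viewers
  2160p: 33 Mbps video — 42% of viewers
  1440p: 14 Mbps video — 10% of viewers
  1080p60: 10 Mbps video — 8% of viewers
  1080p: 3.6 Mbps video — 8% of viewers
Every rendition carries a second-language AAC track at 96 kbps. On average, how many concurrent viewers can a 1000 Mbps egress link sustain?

29

Audio: 96 kbps = 0.096 Mbps.
Average per-viewer bitrate: 0.32×56.096 + 0.42×33.096 + 0.10×14.096 + 0.08×10.096 + 0.08×3.696 = 34.364 Mbps.
1000 Mbps = 1,000 Mbps; 1,000 / 34.364 = 29.10 → 29.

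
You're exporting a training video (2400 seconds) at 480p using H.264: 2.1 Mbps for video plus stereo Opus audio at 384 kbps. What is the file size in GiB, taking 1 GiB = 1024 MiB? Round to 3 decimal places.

Audio: 384 kbps = 0.384 Mbps.
Total bitrate: 2.1 + 0.384 = 2.484 Mbps.
Stream data: 2.484 Mbps × 2400 s = 5961.6 Mb.
5,962 Mb = 745,200,000 bytes ÷ 1,073,741,824 = 0.694 GiB.

0.694 GiB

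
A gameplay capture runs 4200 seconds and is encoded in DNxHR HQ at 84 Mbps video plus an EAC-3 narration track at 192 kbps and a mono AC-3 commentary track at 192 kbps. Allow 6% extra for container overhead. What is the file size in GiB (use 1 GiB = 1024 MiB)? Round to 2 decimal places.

43.73 GiB

Audio total: 192 + 192 = 384 kbps = 0.384 Mbps.
Total bitrate: 84 + 0.384 = 84.384 Mbps.
Stream data: 84.384 Mbps × 4200 s = 354412.8 Mb.
With 6% container overhead: ×1.06.
375,678 Mb = 46,959,696,000 bytes ÷ 1,073,741,824 = 43.73 GiB.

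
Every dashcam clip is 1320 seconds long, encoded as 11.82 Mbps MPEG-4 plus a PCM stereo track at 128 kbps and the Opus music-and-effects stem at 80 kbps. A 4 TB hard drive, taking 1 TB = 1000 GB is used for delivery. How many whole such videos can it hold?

Audio total: 128 + 80 = 208 kbps = 0.208 Mbps.
Total bitrate: 12.028 Mbps.
Per item: 12.028 Mbps × 1320 s = 15,877 Mb = 1,985 MB.
Capacity: 4 TB = 32,000,000 Mb; 2015.50 items → 2015 complete.

2015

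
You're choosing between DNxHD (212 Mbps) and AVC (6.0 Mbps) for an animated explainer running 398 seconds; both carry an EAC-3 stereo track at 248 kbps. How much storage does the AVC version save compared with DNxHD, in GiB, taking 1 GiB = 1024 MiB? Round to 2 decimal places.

Audio: 248 kbps = 0.248 Mbps.
DNxHD: 212.248 Mbps × 398 s = 84474.7 Mb = 9.834 GiB.
AVC: 6.248 Mbps × 398 s = 2486.7 Mb = 0.289 GiB.
Saving: 9.834 − 0.289 = 9.545 GiB.

9.54 GiB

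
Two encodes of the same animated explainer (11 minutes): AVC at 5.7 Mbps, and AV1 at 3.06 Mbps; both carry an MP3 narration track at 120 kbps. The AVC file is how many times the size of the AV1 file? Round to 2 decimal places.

11 min = 660 s
Audio: 120 kbps = 0.120 Mbps.
AVC: 5.820 Mbps × 660 s = 3841.2 Mb = 480.150 MB.
AV1: 3.180 Mbps × 660 s = 2098.8 Mb = 262.350 MB.
Ratio: 480.150 / 262.350 = 1.830.

1.83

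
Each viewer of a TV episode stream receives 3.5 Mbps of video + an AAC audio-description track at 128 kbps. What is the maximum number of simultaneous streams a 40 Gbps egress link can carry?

11025

Audio: 128 kbps = 0.128 Mbps.
Per-viewer media rate: 3.628 Mbps.
40 Gbps = 40,000 Mbps; 40,000 / 3.628 = 11025.36 → 11025 viewers.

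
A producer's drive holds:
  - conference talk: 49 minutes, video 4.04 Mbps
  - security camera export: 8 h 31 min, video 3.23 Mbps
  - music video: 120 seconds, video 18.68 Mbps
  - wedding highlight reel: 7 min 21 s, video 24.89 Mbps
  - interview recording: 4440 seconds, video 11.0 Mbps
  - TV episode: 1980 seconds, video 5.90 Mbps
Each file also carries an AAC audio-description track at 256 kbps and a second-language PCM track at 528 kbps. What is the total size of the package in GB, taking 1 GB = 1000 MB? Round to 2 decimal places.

Audio total: 256 + 528 = 784 kbps = 0.784 Mbps.
conference talk: 4.824 Mbps × 2940 s = 14182.6 Mb
security camera export: 4.014 Mbps × 30660 s = 123069.2 Mb
music video: 19.464 Mbps × 120 s = 2335.7 Mb
wedding highlight reel: 25.674 Mbps × 441 s = 11322.2 Mb
interview recording: 11.784 Mbps × 4440 s = 52321.0 Mb
TV episode: 6.684 Mbps × 1980 s = 13234.3 Mb
Total: 216465.0 Mb = 27058.1 MB.
= 27.06 GB.

27.06 GB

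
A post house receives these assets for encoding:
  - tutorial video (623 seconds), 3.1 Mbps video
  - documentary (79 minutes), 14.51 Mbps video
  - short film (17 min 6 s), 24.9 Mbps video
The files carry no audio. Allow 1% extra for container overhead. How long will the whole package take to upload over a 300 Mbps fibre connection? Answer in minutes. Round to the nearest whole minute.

tutorial video: 3.100 Mbps × 623 s × 1.01 = 1950.6 Mb
documentary: 14.510 Mbps × 4740 s × 1.01 = 69465.2 Mb
short film: 24.900 Mbps × 1026 s × 1.01 = 25802.9 Mb
Total: 97218.7 Mb = 12152.3 MB.
At 300 Mbps: 97218.7 / 300 = 324 s ≈ 5.4 minutes.

5 minutes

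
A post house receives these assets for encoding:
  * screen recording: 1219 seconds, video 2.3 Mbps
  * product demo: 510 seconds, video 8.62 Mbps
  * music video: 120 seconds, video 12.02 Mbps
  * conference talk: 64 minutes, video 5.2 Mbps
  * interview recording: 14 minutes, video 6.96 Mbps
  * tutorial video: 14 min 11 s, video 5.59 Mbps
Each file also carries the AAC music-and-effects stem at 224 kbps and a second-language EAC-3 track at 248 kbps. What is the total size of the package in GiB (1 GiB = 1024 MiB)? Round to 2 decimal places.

Audio total: 224 + 248 = 472 kbps = 0.472 Mbps.
screen recording: 2.772 Mbps × 1219 s = 3379.1 Mb
product demo: 9.092 Mbps × 510 s = 4636.9 Mb
music video: 12.492 Mbps × 120 s = 1499.0 Mb
conference talk: 5.672 Mbps × 3840 s = 21780.5 Mb
interview recording: 7.432 Mbps × 840 s = 6242.9 Mb
tutorial video: 6.062 Mbps × 851 s = 5158.8 Mb
Total: 42697.2 Mb = 5337.1 MB.
= 4.971 GiB.

4.97 GiB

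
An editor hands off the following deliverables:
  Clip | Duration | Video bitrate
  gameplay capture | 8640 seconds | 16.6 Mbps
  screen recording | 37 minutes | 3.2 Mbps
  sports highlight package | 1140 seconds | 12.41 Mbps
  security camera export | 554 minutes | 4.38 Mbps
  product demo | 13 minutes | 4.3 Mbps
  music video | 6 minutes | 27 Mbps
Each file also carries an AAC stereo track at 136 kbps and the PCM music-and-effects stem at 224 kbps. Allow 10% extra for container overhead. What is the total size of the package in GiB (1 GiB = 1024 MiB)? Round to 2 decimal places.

43.54 GiB

Audio total: 136 + 224 = 360 kbps = 0.360 Mbps.
gameplay capture: 16.960 Mbps × 8640 s × 1.10 = 161187.8 Mb
screen recording: 3.560 Mbps × 2220 s × 1.10 = 8693.5 Mb
sports highlight package: 12.770 Mbps × 1140 s × 1.10 = 16013.6 Mb
security camera export: 4.740 Mbps × 33240 s × 1.10 = 173313.4 Mb
product demo: 4.660 Mbps × 780 s × 1.10 = 3998.3 Mb
music video: 27.360 Mbps × 360 s × 1.10 = 10834.6 Mb
Total: 374041.1 Mb = 46755.1 MB.
= 43.54 GiB.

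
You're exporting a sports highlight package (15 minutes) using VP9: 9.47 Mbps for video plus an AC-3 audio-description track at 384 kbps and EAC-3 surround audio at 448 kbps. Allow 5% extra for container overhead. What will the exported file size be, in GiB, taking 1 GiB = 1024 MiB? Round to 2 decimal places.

15 min = 900 s
Audio total: 384 + 448 = 832 kbps = 0.832 Mbps.
Total bitrate: 9.47 + 0.832 = 10.302 Mbps.
Stream data: 10.302 Mbps × 900 s = 9271.8 Mb.
With 5% container overhead: ×1.05.
9,735 Mb = 1,216,923,750 bytes ÷ 1,073,741,824 = 1.133 GiB.

1.13 GiB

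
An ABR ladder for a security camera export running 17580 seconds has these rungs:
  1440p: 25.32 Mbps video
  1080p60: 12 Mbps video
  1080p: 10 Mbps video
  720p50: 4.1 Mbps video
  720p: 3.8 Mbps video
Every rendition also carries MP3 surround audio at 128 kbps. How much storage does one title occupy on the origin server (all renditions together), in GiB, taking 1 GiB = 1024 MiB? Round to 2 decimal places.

Audio: 128 kbps = 0.128 Mbps.
Sum of rendition bitrates: (25.32+0.128) + (12+0.128) + (10+0.128) + (4.1+0.128) + (3.8+0.128) = 55.860 Mbps.
× 17580 s = 982,019 Mb = 122,752 MB = 114.3 GiB.

114.32 GiB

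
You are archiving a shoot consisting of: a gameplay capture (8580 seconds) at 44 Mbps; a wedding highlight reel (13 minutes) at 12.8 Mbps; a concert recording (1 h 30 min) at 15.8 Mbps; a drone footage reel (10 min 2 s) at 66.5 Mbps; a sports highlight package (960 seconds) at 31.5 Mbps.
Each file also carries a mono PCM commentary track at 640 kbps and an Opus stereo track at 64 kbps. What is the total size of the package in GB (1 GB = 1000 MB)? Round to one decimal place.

Audio total: 640 + 64 = 704 kbps = 0.704 Mbps.
gameplay capture: 44.704 Mbps × 8580 s = 383560.3 Mb
wedding highlight reel: 13.504 Mbps × 780 s = 10533.1 Mb
concert recording: 16.504 Mbps × 5400 s = 89121.6 Mb
drone footage reel: 67.204 Mbps × 602 s = 40456.8 Mb
sports highlight package: 32.204 Mbps × 960 s = 30915.8 Mb
Total: 554587.7 Mb = 69323.5 MB.
= 69.32 GB.

69.3 GB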